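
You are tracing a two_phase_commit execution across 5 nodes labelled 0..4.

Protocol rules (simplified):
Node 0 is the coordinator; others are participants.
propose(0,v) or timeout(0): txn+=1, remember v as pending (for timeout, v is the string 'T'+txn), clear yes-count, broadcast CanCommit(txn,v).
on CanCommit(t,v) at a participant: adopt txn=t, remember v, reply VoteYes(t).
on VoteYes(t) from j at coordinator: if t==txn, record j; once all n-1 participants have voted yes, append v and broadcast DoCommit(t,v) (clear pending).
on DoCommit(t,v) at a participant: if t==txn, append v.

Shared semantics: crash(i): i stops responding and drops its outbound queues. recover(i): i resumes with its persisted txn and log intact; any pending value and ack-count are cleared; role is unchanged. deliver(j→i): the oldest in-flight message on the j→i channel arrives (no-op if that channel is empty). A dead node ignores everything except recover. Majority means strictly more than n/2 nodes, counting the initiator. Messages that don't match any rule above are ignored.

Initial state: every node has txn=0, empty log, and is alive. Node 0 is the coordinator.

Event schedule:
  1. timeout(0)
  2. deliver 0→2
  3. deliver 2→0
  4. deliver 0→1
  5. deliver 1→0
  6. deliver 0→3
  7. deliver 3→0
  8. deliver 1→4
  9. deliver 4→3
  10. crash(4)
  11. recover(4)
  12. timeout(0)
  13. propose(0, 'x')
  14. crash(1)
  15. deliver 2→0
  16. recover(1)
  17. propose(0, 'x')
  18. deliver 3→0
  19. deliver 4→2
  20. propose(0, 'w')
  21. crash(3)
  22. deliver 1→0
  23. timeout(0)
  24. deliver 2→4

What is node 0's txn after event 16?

after 1 — timeout(0): n0:coor/t1/[-]
after 2 — deliver 0→2: n2:part/t1/[-]
after 3 — deliver 2→0: ·
after 4 — deliver 0→1: n1:part/t1/[-]
after 5 — deliver 1→0: ·
after 6 — deliver 0→3: n3:part/t1/[-]
after 7 — deliver 3→0: ·
after 8 — deliver 1→4: ·
after 9 — deliver 4→3: ·
after 10 — crash(4): n4:✗part/t0/[-]
after 11 — recover(4): n4:part/t0/[-]
after 12 — timeout(0): n0:coor/t2/[-]
after 13 — propose(0,'x'): n0:coor/t3/[-]
after 14 — crash(1): n1:✗part/t1/[-]
after 15 — deliver 2→0: ·
after 16 — recover(1): n1:part/t1/[-]

3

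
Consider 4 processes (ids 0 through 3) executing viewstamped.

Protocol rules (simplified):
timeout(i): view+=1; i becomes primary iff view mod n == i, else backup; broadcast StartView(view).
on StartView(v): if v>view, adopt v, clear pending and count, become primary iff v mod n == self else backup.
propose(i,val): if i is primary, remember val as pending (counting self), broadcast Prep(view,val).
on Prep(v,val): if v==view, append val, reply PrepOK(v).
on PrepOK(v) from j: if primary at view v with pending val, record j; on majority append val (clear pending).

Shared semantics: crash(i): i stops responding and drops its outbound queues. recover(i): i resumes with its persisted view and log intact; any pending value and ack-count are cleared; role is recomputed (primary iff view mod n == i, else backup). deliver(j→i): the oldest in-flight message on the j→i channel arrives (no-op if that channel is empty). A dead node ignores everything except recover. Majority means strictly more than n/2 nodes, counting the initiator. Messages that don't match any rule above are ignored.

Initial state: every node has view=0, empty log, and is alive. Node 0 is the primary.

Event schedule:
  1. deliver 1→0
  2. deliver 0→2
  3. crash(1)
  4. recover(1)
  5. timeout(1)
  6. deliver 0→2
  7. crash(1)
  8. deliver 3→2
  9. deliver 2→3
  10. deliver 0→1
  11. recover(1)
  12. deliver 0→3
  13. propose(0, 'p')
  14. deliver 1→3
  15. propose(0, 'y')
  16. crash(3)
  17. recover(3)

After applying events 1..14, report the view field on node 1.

[1] deliver 1→0 → ∅
[2] deliver 0→2 → ∅
[3] crash(1) → N1(✗back v0 [-])
[4] recover(1) → N1(back v0 [-])
[5] timeout(1) → N1(prim v1 [-])
[6] deliver 0→2 → ∅
[7] crash(1) → N1(✗prim v1 [-])
[8] deliver 3→2 → ∅
[9] deliver 2→3 → ∅
[10] deliver 0→1 → ∅
[11] recover(1) → N1(prim v1 [-])
[12] deliver 0→3 → ∅
[13] propose(0,'p') → ∅
[14] deliver 1→3 → ∅

1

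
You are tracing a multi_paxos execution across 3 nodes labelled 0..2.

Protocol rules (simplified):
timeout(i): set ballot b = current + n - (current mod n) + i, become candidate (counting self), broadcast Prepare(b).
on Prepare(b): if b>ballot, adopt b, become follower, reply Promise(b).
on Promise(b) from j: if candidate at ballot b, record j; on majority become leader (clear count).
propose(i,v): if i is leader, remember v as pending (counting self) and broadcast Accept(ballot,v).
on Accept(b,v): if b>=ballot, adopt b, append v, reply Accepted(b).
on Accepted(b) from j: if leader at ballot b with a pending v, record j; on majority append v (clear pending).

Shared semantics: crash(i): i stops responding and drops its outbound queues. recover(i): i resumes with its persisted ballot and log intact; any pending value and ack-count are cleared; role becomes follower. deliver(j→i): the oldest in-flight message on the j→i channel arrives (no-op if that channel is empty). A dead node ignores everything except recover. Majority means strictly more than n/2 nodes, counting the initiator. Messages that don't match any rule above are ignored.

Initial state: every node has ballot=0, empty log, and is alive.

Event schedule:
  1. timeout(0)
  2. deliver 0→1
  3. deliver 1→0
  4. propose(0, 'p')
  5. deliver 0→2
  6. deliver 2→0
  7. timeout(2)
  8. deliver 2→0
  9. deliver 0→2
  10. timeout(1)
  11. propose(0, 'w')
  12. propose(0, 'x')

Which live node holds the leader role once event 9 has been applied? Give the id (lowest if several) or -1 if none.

-1

step 1 timeout(0): 0={cand,b=3,log=-}
step 2 deliver 0→1: 1={foll,b=3,log=-}
step 3 deliver 1→0: 0={lead,b=3,log=-}
step 4 propose(0,'p'): —
step 5 deliver 0→2: 2={foll,b=3,log=-}
step 6 deliver 2→0: —
step 7 timeout(2): 2={cand,b=8,log=-}
step 8 deliver 2→0: 0={foll,b=8,log=-}
step 9 deliver 0→2: —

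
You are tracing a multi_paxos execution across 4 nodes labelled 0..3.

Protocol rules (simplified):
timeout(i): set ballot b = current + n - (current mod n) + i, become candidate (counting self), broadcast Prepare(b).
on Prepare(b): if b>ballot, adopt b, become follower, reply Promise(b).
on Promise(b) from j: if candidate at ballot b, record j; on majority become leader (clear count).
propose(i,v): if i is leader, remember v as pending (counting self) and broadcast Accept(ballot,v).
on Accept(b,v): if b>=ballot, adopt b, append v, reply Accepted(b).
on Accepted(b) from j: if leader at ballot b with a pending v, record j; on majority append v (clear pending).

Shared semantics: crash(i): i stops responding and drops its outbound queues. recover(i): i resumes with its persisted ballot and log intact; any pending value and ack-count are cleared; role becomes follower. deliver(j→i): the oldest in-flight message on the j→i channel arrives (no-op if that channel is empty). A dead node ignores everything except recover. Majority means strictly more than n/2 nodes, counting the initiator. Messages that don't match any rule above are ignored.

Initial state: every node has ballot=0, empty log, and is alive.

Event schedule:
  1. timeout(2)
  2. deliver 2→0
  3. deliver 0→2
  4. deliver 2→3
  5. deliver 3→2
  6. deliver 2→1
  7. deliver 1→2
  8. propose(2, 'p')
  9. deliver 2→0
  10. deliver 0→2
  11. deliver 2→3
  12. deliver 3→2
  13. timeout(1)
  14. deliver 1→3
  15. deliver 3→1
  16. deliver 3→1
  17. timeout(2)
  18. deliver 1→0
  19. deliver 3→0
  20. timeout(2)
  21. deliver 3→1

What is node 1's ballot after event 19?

9

step 1 timeout(2): 2={cand,b=6,log=-}
step 2 deliver 2→0: 0={foll,b=6,log=-}
step 3 deliver 0→2: —
step 4 deliver 2→3: 3={foll,b=6,log=-}
step 5 deliver 3→2: 2={lead,b=6,log=-}
step 6 deliver 2→1: 1={foll,b=6,log=-}
step 7 deliver 1→2: —
step 8 propose(2,'p'): —
step 9 deliver 2→0: 0={foll,b=6,log=p}
step 10 deliver 0→2: —
step 11 deliver 2→3: 3={foll,b=6,log=p}
step 12 deliver 3→2: 2={lead,b=6,log=p}
step 13 timeout(1): 1={cand,b=9,log=-}
step 14 deliver 1→3: 3={foll,b=9,log=p}
step 15 deliver 3→1: —
step 16 deliver 3→1: —
step 17 timeout(2): 2={cand,b=10,log=p}
step 18 deliver 1→0: 0={foll,b=9,log=p}
step 19 deliver 3→0: —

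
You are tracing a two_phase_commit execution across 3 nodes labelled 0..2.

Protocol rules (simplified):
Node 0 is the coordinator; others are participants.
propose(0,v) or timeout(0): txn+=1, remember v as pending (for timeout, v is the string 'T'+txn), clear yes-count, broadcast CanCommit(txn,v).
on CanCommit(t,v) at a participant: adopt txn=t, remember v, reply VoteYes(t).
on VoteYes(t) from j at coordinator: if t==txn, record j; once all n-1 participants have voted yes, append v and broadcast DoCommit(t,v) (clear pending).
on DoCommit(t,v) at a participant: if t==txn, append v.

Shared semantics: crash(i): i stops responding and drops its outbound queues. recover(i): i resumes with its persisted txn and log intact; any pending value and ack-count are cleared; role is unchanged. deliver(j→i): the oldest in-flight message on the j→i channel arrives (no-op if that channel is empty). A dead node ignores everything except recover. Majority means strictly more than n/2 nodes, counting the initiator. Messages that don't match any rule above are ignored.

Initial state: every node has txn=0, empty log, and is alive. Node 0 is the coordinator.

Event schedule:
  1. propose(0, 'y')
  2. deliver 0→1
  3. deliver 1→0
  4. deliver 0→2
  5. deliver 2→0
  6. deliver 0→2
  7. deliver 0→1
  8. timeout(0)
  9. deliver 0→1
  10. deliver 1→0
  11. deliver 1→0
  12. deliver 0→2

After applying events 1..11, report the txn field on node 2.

1

step 1 propose(0,'y'): 0={coor,t=1,log=-}
step 2 deliver 0→1: 1={part,t=1,log=-}
step 3 deliver 1→0: —
step 4 deliver 0→2: 2={part,t=1,log=-}
step 5 deliver 2→0: 0={coor,t=1,log=y}
step 6 deliver 0→2: 2={part,t=1,log=y}
step 7 deliver 0→1: 1={part,t=1,log=y}
step 8 timeout(0): 0={coor,t=2,log=y}
step 9 deliver 0→1: 1={part,t=2,log=y}
step 10 deliver 1→0: —
step 11 deliver 1→0: —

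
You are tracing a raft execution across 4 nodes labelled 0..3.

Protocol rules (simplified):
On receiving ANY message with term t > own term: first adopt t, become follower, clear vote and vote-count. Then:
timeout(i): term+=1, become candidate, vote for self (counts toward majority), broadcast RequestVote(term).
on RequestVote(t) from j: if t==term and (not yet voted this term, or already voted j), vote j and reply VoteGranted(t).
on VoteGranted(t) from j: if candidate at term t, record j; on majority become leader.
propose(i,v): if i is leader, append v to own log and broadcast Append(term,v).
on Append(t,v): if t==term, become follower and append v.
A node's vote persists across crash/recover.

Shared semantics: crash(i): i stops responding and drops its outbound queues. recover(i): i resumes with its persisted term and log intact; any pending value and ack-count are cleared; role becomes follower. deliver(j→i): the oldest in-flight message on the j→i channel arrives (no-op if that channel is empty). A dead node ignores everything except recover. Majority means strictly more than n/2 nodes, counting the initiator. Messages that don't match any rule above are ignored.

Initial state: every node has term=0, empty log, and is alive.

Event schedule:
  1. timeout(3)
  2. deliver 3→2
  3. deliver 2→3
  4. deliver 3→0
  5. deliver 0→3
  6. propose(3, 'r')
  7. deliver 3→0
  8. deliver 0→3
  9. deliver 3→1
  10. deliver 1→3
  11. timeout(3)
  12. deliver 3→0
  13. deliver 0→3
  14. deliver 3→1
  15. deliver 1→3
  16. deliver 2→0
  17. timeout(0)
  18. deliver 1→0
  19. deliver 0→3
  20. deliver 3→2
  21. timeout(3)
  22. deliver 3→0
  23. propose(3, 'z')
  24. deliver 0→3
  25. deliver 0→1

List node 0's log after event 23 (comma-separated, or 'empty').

r

step 1 timeout(3): 3={cand,t=1,log=-}
step 2 deliver 3→2: 2={foll,t=1,log=-}
step 3 deliver 2→3: —
step 4 deliver 3→0: 0={foll,t=1,log=-}
step 5 deliver 0→3: 3={lead,t=1,log=-}
step 6 propose(3,'r'): 3={lead,t=1,log=r}
step 7 deliver 3→0: 0={foll,t=1,log=r}
step 8 deliver 0→3: —
step 9 deliver 3→1: 1={foll,t=1,log=-}
step 10 deliver 1→3: —
step 11 timeout(3): 3={cand,t=2,log=r}
step 12 deliver 3→0: 0={foll,t=2,log=r}
step 13 deliver 0→3: —
step 14 deliver 3→1: 1={foll,t=1,log=r}
step 15 deliver 1→3: —
step 16 deliver 2→0: —
step 17 timeout(0): 0={cand,t=3,log=r}
step 18 deliver 1→0: —
step 19 deliver 0→3: 3={foll,t=3,log=r}
step 20 deliver 3→2: 2={foll,t=1,log=r}
step 21 timeout(3): 3={cand,t=4,log=r}
step 22 deliver 3→0: —
step 23 propose(3,'z'): —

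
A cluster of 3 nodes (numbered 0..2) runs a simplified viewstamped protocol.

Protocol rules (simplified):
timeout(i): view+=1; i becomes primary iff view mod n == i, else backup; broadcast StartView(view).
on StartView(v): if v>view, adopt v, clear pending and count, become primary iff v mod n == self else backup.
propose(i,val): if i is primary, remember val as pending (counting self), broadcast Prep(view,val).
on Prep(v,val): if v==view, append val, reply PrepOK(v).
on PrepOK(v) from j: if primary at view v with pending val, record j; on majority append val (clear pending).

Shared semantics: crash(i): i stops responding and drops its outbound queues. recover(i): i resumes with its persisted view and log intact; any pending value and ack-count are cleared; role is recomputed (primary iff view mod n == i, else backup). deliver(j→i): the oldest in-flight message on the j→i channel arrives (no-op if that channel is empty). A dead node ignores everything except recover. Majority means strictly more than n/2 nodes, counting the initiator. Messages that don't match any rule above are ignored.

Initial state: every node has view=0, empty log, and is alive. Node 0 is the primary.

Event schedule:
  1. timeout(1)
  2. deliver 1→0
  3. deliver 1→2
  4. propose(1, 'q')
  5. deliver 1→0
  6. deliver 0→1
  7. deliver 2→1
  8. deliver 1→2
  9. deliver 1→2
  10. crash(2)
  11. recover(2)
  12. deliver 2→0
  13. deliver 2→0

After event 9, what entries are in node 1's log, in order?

q

e1 timeout(1): 1[prim,v=1,-]
e2 deliver 1→0: 0[back,v=1,-]
e3 deliver 1→2: 2[back,v=1,-]
e4 propose(1,'q'): ·
e5 deliver 1→0: 0[back,v=1,q]
e6 deliver 0→1: 1[prim,v=1,q]
e7 deliver 2→1: ·
e8 deliver 1→2: 2[back,v=1,q]
e9 deliver 1→2: ·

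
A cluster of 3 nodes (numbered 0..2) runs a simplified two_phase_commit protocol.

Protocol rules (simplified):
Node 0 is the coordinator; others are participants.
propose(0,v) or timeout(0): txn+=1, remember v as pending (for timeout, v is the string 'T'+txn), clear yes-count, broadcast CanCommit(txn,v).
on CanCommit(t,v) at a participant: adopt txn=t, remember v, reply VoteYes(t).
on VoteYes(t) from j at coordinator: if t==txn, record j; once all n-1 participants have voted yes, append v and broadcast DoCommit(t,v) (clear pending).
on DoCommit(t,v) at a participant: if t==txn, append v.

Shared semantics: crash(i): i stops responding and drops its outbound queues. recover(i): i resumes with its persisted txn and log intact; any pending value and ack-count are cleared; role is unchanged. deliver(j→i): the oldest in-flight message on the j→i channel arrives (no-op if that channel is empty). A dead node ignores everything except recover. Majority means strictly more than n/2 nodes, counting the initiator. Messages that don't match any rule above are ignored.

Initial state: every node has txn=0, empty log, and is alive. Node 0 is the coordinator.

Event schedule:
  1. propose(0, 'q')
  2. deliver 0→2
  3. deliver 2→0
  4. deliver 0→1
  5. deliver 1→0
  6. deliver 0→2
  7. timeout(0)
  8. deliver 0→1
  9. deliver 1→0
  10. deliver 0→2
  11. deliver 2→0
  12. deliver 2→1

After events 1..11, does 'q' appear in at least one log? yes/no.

yes

1. propose(0,'q'):  <0:coor t1 ->
2. deliver 0→2:  <2:part t1 ->
3. deliver 2→0:  nop
4. deliver 0→1:  <1:part t1 ->
5. deliver 1→0:  <0:coor t1 q>
6. deliver 0→2:  <2:part t1 q>
7. timeout(0):  <0:coor t2 q>
8. deliver 0→1:  <1:part t1 q>
9. deliver 1→0:  nop
10. deliver 0→2:  <2:part t2 q>
11. deliver 2→0:  nop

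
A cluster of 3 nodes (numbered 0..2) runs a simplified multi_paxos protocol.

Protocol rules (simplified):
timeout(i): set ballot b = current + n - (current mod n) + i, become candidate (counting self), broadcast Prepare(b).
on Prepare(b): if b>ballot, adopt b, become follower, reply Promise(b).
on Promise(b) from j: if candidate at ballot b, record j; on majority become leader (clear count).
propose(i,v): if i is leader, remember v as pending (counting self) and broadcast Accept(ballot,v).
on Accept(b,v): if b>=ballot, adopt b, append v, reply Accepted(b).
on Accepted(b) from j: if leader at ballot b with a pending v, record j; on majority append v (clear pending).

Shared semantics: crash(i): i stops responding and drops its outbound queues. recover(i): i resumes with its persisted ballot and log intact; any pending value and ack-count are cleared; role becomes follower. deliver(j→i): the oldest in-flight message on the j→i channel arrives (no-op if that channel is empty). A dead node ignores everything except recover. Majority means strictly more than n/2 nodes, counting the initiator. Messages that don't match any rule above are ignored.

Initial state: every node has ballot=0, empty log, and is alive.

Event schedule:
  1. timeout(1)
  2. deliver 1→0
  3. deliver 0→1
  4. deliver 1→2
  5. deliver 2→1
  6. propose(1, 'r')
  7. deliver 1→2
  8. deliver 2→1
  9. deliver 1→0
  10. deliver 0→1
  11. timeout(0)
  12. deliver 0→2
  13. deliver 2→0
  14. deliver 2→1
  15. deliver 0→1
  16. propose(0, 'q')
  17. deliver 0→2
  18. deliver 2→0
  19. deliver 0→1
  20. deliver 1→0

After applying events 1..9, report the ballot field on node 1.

e1 timeout(1): 1[cand,b=4,-]
e2 deliver 1→0: 0[foll,b=4,-]
e3 deliver 0→1: 1[lead,b=4,-]
e4 deliver 1→2: 2[foll,b=4,-]
e5 deliver 2→1: ·
e6 propose(1,'r'): ·
e7 deliver 1→2: 2[foll,b=4,r]
e8 deliver 2→1: 1[lead,b=4,r]
e9 deliver 1→0: 0[foll,b=4,r]

4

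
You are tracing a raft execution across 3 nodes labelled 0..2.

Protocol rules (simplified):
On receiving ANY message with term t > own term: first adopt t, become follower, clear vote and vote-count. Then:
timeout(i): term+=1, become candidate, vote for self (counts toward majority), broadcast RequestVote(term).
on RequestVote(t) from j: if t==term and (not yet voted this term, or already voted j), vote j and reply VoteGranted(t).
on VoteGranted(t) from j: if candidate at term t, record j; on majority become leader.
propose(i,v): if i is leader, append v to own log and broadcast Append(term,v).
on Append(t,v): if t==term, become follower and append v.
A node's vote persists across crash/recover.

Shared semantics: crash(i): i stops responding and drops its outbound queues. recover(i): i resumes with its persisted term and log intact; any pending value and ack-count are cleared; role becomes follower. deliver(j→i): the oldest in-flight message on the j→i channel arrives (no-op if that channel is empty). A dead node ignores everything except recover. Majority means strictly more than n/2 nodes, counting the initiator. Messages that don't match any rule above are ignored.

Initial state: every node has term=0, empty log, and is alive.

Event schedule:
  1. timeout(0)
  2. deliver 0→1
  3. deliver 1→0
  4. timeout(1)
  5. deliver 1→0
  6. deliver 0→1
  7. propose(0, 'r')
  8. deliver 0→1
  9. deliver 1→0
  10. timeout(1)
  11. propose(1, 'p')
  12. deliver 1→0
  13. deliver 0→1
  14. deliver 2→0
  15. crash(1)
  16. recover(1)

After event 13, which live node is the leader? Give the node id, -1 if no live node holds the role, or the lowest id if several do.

step 1 timeout(0): 0={cand,t=1,log=-}
step 2 deliver 0→1: 1={foll,t=1,log=-}
step 3 deliver 1→0: 0={lead,t=1,log=-}
step 4 timeout(1): 1={cand,t=2,log=-}
step 5 deliver 1→0: 0={foll,t=2,log=-}
step 6 deliver 0→1: 1={lead,t=2,log=-}
step 7 propose(0,'r'): —
step 8 deliver 0→1: —
step 9 deliver 1→0: —
step 10 timeout(1): 1={cand,t=3,log=-}
step 11 propose(1,'p'): —
step 12 deliver 1→0: 0={foll,t=3,log=-}
step 13 deliver 0→1: 1={lead,t=3,log=-}

1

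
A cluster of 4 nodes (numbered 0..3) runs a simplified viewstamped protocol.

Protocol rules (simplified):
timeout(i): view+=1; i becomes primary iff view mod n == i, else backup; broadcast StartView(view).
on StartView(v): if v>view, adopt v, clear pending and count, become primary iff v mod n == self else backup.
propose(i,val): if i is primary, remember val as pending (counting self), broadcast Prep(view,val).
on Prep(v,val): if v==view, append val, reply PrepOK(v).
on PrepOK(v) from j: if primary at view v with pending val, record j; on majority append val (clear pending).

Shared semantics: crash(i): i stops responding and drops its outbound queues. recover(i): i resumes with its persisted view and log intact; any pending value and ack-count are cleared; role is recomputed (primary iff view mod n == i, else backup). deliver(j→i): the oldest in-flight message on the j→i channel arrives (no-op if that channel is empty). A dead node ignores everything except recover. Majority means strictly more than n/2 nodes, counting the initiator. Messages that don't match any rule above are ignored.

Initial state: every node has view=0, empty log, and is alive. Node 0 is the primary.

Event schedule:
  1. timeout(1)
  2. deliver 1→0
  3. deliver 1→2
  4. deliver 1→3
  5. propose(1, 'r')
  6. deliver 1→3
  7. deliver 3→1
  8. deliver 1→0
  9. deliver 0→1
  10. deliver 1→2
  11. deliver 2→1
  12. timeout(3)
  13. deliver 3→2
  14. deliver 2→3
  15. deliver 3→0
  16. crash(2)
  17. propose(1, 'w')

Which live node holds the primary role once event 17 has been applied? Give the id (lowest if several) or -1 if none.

1

step 1 timeout(1): 1={prim,v=1,log=-}
step 2 deliver 1→0: 0={back,v=1,log=-}
step 3 deliver 1→2: 2={back,v=1,log=-}
step 4 deliver 1→3: 3={back,v=1,log=-}
step 5 propose(1,'r'): —
step 6 deliver 1→3: 3={back,v=1,log=r}
step 7 deliver 3→1: —
step 8 deliver 1→0: 0={back,v=1,log=r}
step 9 deliver 0→1: 1={prim,v=1,log=r}
step 10 deliver 1→2: 2={back,v=1,log=r}
step 11 deliver 2→1: —
step 12 timeout(3): 3={back,v=2,log=r}
step 13 deliver 3→2: 2={prim,v=2,log=r}
step 14 deliver 2→3: —
step 15 deliver 3→0: 0={back,v=2,log=r}
step 16 crash(2): 2={✗prim,v=2,log=r}
step 17 propose(1,'w'): —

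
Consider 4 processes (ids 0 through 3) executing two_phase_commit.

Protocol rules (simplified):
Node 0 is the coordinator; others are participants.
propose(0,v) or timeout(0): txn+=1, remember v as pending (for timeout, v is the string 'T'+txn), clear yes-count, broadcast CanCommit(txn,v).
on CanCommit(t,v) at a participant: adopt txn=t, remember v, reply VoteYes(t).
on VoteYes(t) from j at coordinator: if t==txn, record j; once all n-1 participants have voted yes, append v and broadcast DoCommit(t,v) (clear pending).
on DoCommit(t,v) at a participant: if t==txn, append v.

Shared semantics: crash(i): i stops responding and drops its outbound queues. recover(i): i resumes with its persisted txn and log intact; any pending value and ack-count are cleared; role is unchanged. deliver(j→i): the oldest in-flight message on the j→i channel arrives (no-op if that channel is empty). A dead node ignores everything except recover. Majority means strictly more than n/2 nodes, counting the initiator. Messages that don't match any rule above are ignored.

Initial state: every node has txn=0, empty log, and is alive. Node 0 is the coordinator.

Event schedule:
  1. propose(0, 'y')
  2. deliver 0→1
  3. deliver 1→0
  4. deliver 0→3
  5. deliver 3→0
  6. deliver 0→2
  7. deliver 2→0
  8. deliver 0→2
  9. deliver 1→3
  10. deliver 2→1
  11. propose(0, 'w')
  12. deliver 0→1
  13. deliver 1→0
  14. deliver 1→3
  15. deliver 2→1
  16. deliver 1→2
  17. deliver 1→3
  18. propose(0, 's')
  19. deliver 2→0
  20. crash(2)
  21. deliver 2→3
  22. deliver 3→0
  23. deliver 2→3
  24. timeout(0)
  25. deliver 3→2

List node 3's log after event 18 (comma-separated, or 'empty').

empty

after 1 — propose(0,'y'): n0:coor/t1/[-]
after 2 — deliver 0→1: n1:part/t1/[-]
after 3 — deliver 1→0: ·
after 4 — deliver 0→3: n3:part/t1/[-]
after 5 — deliver 3→0: ·
after 6 — deliver 0→2: n2:part/t1/[-]
after 7 — deliver 2→0: n0:coor/t1/[y]
after 8 — deliver 0→2: n2:part/t1/[y]
after 9 — deliver 1→3: ·
after 10 — deliver 2→1: ·
after 11 — propose(0,'w'): n0:coor/t2/[y]
after 12 — deliver 0→1: n1:part/t1/[y]
after 13 — deliver 1→0: ·
after 14 — deliver 1→3: ·
after 15 — deliver 2→1: ·
after 16 — deliver 1→2: ·
after 17 — deliver 1→3: ·
after 18 — propose(0,'s'): n0:coor/t3/[y]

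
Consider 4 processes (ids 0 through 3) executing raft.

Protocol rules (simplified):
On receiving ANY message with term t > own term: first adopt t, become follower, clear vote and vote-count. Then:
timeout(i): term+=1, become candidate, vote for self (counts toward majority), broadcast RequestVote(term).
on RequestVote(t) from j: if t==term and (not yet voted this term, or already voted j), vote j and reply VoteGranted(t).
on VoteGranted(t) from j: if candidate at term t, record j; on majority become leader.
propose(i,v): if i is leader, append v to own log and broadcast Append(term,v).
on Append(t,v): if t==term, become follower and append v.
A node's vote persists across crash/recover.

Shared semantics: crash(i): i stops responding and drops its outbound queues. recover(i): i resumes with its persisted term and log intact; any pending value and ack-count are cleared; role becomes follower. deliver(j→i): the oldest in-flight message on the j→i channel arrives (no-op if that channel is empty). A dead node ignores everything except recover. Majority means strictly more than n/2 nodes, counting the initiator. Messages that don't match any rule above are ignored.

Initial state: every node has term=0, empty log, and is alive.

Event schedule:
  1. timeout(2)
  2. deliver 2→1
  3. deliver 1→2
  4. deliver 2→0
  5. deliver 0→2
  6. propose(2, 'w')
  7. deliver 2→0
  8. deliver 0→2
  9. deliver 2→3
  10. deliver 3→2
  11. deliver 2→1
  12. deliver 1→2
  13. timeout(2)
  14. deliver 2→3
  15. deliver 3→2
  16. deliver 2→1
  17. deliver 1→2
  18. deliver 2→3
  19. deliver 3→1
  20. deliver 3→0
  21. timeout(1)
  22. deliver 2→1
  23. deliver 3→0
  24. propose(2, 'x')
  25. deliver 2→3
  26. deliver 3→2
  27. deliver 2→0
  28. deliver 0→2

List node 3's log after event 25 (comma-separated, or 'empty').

step 1 timeout(2): 2={cand,t=1,log=-}
step 2 deliver 2→1: 1={foll,t=1,log=-}
step 3 deliver 1→2: —
step 4 deliver 2→0: 0={foll,t=1,log=-}
step 5 deliver 0→2: 2={lead,t=1,log=-}
step 6 propose(2,'w'): 2={lead,t=1,log=w}
step 7 deliver 2→0: 0={foll,t=1,log=w}
step 8 deliver 0→2: —
step 9 deliver 2→3: 3={foll,t=1,log=-}
step 10 deliver 3→2: —
step 11 deliver 2→1: 1={foll,t=1,log=w}
step 12 deliver 1→2: —
step 13 timeout(2): 2={cand,t=2,log=w}
step 14 deliver 2→3: 3={foll,t=1,log=w}
step 15 deliver 3→2: —
step 16 deliver 2→1: 1={foll,t=2,log=w}
step 17 deliver 1→2: —
step 18 deliver 2→3: 3={foll,t=2,log=w}
step 19 deliver 3→1: —
step 20 deliver 3→0: —
step 21 timeout(1): 1={cand,t=3,log=w}
step 22 deliver 2→1: —
step 23 deliver 3→0: —
step 24 propose(2,'x'): —
step 25 deliver 2→3: —

w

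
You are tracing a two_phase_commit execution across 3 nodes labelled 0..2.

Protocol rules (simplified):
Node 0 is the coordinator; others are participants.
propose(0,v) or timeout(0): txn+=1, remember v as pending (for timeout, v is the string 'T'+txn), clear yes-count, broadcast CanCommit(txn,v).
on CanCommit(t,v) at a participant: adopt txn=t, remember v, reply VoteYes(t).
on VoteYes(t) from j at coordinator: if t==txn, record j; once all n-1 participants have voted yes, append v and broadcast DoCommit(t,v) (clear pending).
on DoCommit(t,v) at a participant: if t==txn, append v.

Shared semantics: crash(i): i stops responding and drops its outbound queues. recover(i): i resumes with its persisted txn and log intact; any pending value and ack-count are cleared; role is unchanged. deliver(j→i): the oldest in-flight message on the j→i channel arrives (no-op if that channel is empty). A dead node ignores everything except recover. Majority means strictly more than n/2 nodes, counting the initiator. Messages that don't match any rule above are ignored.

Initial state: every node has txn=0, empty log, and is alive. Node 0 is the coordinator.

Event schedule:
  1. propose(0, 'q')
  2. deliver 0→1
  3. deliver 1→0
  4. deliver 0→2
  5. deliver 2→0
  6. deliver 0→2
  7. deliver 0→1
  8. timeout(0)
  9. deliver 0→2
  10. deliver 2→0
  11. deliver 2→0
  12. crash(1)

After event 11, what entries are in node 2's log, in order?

q

e1 propose(0,'q'): 0[coor,t=1,-]
e2 deliver 0→1: 1[part,t=1,-]
e3 deliver 1→0: ·
e4 deliver 0→2: 2[part,t=1,-]
e5 deliver 2→0: 0[coor,t=1,q]
e6 deliver 0→2: 2[part,t=1,q]
e7 deliver 0→1: 1[part,t=1,q]
e8 timeout(0): 0[coor,t=2,q]
e9 deliver 0→2: 2[part,t=2,q]
e10 deliver 2→0: ·
e11 deliver 2→0: ·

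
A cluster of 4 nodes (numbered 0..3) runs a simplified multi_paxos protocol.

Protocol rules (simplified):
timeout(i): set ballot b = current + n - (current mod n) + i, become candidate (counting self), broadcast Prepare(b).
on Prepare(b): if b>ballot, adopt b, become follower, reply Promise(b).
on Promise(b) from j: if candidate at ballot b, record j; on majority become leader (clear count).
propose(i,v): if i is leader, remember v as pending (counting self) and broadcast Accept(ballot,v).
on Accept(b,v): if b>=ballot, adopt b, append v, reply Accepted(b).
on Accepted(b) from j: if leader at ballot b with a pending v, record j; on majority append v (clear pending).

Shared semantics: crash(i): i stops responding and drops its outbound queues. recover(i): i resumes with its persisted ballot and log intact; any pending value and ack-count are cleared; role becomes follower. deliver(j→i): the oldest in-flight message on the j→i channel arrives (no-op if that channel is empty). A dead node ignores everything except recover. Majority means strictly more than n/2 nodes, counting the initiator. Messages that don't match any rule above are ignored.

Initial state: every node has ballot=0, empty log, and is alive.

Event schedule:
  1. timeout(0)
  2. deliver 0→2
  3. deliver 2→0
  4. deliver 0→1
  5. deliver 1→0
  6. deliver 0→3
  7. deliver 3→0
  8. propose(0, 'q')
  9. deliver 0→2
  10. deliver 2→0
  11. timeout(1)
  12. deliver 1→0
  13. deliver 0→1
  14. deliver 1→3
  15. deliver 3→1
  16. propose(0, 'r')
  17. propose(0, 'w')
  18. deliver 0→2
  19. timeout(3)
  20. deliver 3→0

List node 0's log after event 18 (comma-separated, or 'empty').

empty

1. timeout(0):  <0:cand b4 ->
2. deliver 0→2:  <2:foll b4 ->
3. deliver 2→0:  nop
4. deliver 0→1:  <1:foll b4 ->
5. deliver 1→0:  <0:lead b4 ->
6. deliver 0→3:  <3:foll b4 ->
7. deliver 3→0:  nop
8. propose(0,'q'):  nop
9. deliver 0→2:  <2:foll b4 q>
10. deliver 2→0:  nop
11. timeout(1):  <1:cand b9 ->
12. deliver 1→0:  <0:foll b9 ->
13. deliver 0→1:  nop
14. deliver 1→3:  <3:foll b9 ->
15. deliver 3→1:  nop
16. propose(0,'r'):  nop
17. propose(0,'w'):  nop
18. deliver 0→2:  nop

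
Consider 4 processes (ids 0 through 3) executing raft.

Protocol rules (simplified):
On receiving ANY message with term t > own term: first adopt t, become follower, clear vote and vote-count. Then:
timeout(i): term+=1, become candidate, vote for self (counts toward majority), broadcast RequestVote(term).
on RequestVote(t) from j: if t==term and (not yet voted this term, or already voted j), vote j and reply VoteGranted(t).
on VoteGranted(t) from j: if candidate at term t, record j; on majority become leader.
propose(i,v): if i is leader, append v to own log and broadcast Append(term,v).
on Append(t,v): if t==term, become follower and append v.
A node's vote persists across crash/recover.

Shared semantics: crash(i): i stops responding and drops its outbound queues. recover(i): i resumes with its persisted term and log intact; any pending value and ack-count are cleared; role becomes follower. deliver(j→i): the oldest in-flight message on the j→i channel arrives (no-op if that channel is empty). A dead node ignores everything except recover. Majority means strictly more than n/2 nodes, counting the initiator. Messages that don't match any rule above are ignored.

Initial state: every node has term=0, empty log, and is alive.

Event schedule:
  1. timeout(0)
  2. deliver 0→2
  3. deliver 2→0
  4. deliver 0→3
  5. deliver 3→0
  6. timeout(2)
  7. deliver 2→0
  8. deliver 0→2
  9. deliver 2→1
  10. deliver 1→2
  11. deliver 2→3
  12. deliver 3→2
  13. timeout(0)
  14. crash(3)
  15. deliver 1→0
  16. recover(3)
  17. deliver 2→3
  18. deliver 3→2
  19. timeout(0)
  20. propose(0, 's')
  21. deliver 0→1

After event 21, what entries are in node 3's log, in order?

[1] timeout(0) → N0(cand t1 [-])
[2] deliver 0→2 → N2(foll t1 [-])
[3] deliver 2→0 → ∅
[4] deliver 0→3 → N3(foll t1 [-])
[5] deliver 3→0 → N0(lead t1 [-])
[6] timeout(2) → N2(cand t2 [-])
[7] deliver 2→0 → N0(foll t2 [-])
[8] deliver 0→2 → ∅
[9] deliver 2→1 → N1(foll t2 [-])
[10] deliver 1→2 → N2(lead t2 [-])
[11] deliver 2→3 → N3(foll t2 [-])
[12] deliver 3→2 → ∅
[13] timeout(0) → N0(cand t3 [-])
[14] crash(3) → N3(✗foll t2 [-])
[15] deliver 1→0 → ∅
[16] recover(3) → N3(foll t2 [-])
[17] deliver 2→3 → ∅
[18] deliver 3→2 → ∅
[19] timeout(0) → N0(cand t4 [-])
[20] propose(0,'s') → ∅
[21] deliver 0→1 → ∅

empty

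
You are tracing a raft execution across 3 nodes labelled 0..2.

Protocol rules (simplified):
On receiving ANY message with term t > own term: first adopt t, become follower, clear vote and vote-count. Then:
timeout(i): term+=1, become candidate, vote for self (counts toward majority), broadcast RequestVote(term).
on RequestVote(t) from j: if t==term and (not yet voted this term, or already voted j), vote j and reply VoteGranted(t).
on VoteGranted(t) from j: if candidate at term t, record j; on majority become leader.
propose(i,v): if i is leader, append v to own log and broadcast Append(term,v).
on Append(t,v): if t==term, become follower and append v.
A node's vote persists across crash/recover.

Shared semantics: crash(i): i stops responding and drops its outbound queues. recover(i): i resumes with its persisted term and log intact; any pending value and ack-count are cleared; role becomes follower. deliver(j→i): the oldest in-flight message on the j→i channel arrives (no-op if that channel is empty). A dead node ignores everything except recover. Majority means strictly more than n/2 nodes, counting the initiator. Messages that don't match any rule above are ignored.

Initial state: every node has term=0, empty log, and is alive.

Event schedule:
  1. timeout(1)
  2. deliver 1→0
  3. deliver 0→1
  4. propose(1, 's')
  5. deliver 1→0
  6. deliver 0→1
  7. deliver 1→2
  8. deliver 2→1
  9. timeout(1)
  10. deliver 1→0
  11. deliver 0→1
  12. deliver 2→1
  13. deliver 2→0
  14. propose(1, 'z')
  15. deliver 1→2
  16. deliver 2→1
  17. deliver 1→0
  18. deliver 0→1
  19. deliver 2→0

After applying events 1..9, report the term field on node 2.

after 1 — timeout(1): n1:cand/t1/[-]
after 2 — deliver 1→0: n0:foll/t1/[-]
after 3 — deliver 0→1: n1:lead/t1/[-]
after 4 — propose(1,'s'): n1:lead/t1/[s]
after 5 — deliver 1→0: n0:foll/t1/[s]
after 6 — deliver 0→1: ·
after 7 — deliver 1→2: n2:foll/t1/[-]
after 8 — deliver 2→1: ·
after 9 — timeout(1): n1:cand/t2/[s]

1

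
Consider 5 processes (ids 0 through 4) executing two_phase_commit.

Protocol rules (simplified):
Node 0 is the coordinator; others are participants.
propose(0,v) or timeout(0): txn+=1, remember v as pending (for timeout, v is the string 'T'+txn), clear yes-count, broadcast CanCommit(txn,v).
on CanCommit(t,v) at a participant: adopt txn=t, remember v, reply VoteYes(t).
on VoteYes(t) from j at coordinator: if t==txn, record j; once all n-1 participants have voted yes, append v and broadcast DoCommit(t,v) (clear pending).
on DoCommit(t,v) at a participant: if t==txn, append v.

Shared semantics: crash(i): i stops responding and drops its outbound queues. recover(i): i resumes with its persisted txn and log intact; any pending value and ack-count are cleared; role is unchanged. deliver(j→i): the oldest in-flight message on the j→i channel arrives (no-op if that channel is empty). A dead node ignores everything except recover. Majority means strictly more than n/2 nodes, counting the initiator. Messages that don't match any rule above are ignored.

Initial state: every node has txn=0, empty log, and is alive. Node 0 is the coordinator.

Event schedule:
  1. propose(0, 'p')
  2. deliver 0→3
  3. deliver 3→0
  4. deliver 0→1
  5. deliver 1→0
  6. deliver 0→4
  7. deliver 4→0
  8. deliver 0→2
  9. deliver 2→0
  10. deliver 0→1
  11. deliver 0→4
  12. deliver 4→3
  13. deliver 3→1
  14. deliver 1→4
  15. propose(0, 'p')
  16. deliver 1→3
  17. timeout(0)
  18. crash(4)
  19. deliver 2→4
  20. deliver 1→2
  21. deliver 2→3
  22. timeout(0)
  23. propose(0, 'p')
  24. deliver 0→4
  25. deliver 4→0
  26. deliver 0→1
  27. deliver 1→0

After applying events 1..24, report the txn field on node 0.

5

1. propose(0,'p'):  <0:coor t1 ->
2. deliver 0→3:  <3:part t1 ->
3. deliver 3→0:  nop
4. deliver 0→1:  <1:part t1 ->
5. deliver 1→0:  nop
6. deliver 0→4:  <4:part t1 ->
7. deliver 4→0:  nop
8. deliver 0→2:  <2:part t1 ->
9. deliver 2→0:  <0:coor t1 p>
10. deliver 0→1:  <1:part t1 p>
11. deliver 0→4:  <4:part t1 p>
12. deliver 4→3:  nop
13. deliver 3→1:  nop
14. deliver 1→4:  nop
15. propose(0,'p'):  <0:coor t2 p>
16. deliver 1→3:  nop
17. timeout(0):  <0:coor t3 p>
18. crash(4):  <4:✗part t1 p>
19. deliver 2→4:  nop
20. deliver 1→2:  nop
21. deliver 2→3:  nop
22. timeout(0):  <0:coor t4 p>
23. propose(0,'p'):  <0:coor t5 p>
24. deliver 0→4:  nop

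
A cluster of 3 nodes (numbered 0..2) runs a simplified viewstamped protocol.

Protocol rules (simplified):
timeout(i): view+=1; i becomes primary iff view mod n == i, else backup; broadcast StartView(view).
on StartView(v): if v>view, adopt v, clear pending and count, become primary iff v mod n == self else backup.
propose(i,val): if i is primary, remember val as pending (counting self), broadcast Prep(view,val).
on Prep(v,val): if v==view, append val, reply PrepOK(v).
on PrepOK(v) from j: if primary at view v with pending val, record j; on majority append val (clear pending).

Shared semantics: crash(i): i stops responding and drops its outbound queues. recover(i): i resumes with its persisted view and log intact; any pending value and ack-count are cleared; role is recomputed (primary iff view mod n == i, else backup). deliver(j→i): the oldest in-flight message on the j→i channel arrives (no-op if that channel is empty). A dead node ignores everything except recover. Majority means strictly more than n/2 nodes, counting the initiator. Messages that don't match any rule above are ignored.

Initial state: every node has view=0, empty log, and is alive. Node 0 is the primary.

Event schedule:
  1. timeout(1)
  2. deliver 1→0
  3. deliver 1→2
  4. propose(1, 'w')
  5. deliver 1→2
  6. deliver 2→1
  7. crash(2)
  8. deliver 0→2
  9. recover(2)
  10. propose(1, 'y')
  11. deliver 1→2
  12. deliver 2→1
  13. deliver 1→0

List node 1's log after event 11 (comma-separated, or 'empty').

e1 timeout(1): 1[prim,v=1,-]
e2 deliver 1→0: 0[back,v=1,-]
e3 deliver 1→2: 2[back,v=1,-]
e4 propose(1,'w'): ·
e5 deliver 1→2: 2[back,v=1,w]
e6 deliver 2→1: 1[prim,v=1,w]
e7 crash(2): 2[✗back,v=1,w]
e8 deliver 0→2: ·
e9 recover(2): 2[back,v=1,w]
e10 propose(1,'y'): ·
e11 deliver 1→2: 2[back,v=1,w,y]

w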